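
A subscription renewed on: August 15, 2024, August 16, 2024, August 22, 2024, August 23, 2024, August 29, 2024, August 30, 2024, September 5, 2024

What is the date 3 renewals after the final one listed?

September 13, 2024

The gap pattern 1, 6, 1, 6, 1, 6 repeats every 2 events.
These are the Thursdays and Fridays of each week.
Next Friday: September 6, 2024.
The following Thursday is September 12, 2024.
Next Friday: September 13, 2024.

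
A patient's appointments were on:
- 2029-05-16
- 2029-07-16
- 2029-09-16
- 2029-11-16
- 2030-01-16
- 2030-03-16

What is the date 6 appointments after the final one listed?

Gaps: 61, 62, 61, 61, 59 days — not constant. Every event is on the 16th of the month.
Pattern: the 16th of every 2 months.
May 2030: 2030-05-16.
Next: July 2030 → 2030-07-16.
September 2030: 2030-09-16.
Next: November 2030 → 2030-11-16.
Next: January 2031 → 2031-01-16.
Next: March 2031 → 2031-03-16.

2031-03-16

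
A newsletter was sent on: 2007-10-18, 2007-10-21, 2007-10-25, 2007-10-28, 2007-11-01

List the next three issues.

Gaps: 3, 4, 3, 4 days — not constant, but cyclic with period 2.
The events fall on every Thursday and Sunday.
The following Sunday is 2007-11-04.
The following Thursday is 2007-11-08.
Next Sunday: 2007-11-11.

2007-11-04, 2007-11-08, 2007-11-11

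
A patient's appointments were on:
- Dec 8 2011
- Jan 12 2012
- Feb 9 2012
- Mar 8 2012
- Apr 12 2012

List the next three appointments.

May 10 2012, Jun 14 2012, Jul 12 2012

Gaps: 35, 28, 28, 35 days — a mix of 28 and 35. Every date is a Thursday.
Each is the 2nd Thursday of its month.
2nd Thursday of May 2012: May 10 2012.
June 2012 — 2nd Thursday is Jun 14 2012.
July 2012 — 2nd Thursday is Jul 12 2012.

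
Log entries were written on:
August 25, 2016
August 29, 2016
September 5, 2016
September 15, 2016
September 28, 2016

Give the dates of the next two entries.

October 14, 2016; November 2, 2016

The spacing grows by 3 each time: 4, 7, 10, 13 days.
Next gap: 16 days. September 28, 2016 + 16 days = October 14, 2016.
Next gap: 19 days. October 14, 2016 + 19 days = November 2, 2016.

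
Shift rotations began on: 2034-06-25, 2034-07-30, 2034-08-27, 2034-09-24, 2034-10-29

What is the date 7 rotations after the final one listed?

Every date is a Sunday; gaps 35, 28, 28, 35 days.
Each is the last Sunday of its month (at least one falls on the 29th or later, ruling out '4th Sunday').
Last Sunday of November 2034: 2034-11-26.
December 2034 ends with Sunday 2034-12-31.
January 2035 ends with Sunday 2035-01-28.
Last Sunday of February 2035: 2035-02-25.
March 2035 ends with Sunday 2035-03-25.
Last Sunday of April 2035: 2035-04-29.
Last Sunday of May 2035: 2035-05-27.

2035-05-27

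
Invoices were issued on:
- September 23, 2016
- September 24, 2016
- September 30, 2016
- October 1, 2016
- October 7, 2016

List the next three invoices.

October 8, 2016; October 14, 2016; October 15, 2016

The gap pattern 1, 6, 1, 6 repeats every 2 events.
These are the Fridays and Saturdays of each week.
Next Saturday: October 8, 2016.
The following Friday is October 14, 2016.
Next Saturday: October 15, 2016.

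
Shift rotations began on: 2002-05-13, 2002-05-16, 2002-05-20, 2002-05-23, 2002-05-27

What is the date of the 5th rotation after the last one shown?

The gap pattern 3, 4, 3, 4 repeats every 2 events.
These are the Mondays and Thursdays of each week.
Next Thursday: 2002-05-30.
The following Monday is 2002-06-03.
The following Thursday is 2002-06-06.
The following Monday is 2002-06-10.
Next Thursday: 2002-06-13.

2002-06-13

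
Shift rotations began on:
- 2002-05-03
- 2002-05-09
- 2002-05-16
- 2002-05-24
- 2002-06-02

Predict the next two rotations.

2002-06-12, 2002-06-23

The spacing grows by 1 each time: 6, 7, 8, 9 days.
Next gap: 10 days. 2002-06-02 + 10 days = 2002-06-12.
Next gap: 11 days. 2002-06-12 + 11 days = 2002-06-23.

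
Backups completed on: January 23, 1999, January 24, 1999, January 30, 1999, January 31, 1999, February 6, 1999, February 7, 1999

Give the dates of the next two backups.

February 13, 1999; February 14, 1999

The gap pattern 1, 6, 1, 6, 1 repeats every 2 events.
These are the Saturdays and Sundays of each week.
The following Saturday is February 13, 1999.
Next Sunday: February 14, 1999.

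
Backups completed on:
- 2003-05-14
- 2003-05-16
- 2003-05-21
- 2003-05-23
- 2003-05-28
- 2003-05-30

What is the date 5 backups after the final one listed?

2003-06-18

Every event lands on a Wednesday or Friday (gaps cycle 2, 5, 2, 5, 2).
So the schedule is: every Wednesday and Friday.
The following Wednesday is 2003-06-04.
Next Friday: 2003-06-06.
Next Wednesday: 2003-06-11.
Next Friday: 2003-06-13.
Next Wednesday: 2003-06-18.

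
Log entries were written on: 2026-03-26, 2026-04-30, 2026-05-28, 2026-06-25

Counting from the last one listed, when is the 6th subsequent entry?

These are Thursdays with 35, 28, 28-day gaps.
Each is the final Thursday of its month — 2026-04-30 is past the 28th, so '4th Thursday' doesn't fit.
Last Thursday of July 2026: 2026-07-30.
August 2026 ends with Thursday 2026-08-27.
Last Thursday of September 2026: 2026-09-24.
Last Thursday of October 2026: 2026-10-29.
November 2026 ends with Thursday 2026-11-26.
Last Thursday of December 2026: 2026-12-31.

2026-12-31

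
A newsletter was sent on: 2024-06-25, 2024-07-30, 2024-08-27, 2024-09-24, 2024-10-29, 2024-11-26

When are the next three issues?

2024-12-31, 2025-01-28, 2025-02-25

All Tuesdays; the gaps (35, 28, 28, 35, 28) vary with month length.
This is the last Tuesday of each month.
December 2024 ends with Tuesday 2024-12-31.
January 2025 ends with Tuesday 2025-01-28.
February 2025 ends with Tuesday 2025-02-25.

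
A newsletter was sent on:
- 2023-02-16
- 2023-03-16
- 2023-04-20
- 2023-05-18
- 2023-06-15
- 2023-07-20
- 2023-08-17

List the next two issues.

2023-09-21, 2023-10-19

These are Thursdays at 28- or 35-day spacing (28, 35, 28, 28, 35, 28).
The pattern: 3rd Thursday of the month.
September 2023 — 3rd Thursday is 2023-09-21.
3rd Thursday of October 2023: 2023-10-19.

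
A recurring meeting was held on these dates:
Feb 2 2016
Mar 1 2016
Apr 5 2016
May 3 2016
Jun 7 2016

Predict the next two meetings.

Jul 5 2016, Aug 2 2016

All dates are Tuesdays, 28, 35, 28, 35 days apart.
Specifically, the 1st Tuesday of each month.
July 2016 — 1st Tuesday is Jul 5 2016.
1st Tuesday of August 2016: Aug 2 2016.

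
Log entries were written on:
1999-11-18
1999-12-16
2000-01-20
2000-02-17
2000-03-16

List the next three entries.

2000-04-20, 2000-05-18, 2000-06-15

All dates are Thursdays, 28, 35, 28, 28 days apart.
Specifically, the 3rd Thursday of each month.
April 2000 — 3rd Thursday is 2000-04-20.
3rd Thursday of May 2000: 2000-05-18.
3rd Thursday of June 2000: 2000-06-15.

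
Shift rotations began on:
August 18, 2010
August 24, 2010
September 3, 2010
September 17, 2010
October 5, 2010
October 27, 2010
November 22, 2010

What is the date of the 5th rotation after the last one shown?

Gaps: 6, 10, 14, 18, 22, 26 days — each gap is 4 larger than the previous one.
Next gap: 30 days. November 22, 2010 + 30 days = December 22, 2010.
Next gap: 34 days. December 22, 2010 + 34 days = January 25, 2011.
Next gap: 38 days. January 25, 2011 + 38 days = March 4, 2011.
Next gap: 42 days. March 4, 2011 + 42 days = April 15, 2011.
Next gap: 46 days. April 15, 2011 + 46 days = May 31, 2011.

May 31, 2011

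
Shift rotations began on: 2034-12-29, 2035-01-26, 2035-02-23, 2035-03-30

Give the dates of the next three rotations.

Every date is a Friday; gaps 28, 28, 35 days.
Each is the last Friday of its month (at least one falls on the 29th or later, ruling out '4th Friday').
Last Friday of April 2035: 2035-04-27.
May 2035 ends with Friday 2035-05-25.
June 2035 ends with Friday 2035-06-29.

2035-04-27, 2035-05-25, 2035-06-29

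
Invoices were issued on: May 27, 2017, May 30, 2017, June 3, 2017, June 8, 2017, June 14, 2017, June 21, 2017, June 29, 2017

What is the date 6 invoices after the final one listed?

September 6, 2017

The spacing grows by 1 each time: 3, 4, 5, 6, 7, 8 days.
Next gap: 9 days. June 29, 2017 + 9 days = July 8, 2017.
Next gap: 10 days. July 8, 2017 + 10 days = July 18, 2017.
Next gap: 11 days. July 18, 2017 + 11 days = July 29, 2017.
Next gap: 12 days. July 29, 2017 + 12 days = August 10, 2017.
Next gap: 13 days. August 10, 2017 + 13 days = August 23, 2017.
Next gap: 14 days. August 23, 2017 + 14 days = September 6, 2017.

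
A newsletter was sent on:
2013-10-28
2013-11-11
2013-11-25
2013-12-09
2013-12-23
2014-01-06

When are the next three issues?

Every event comes 14 days after the last (14, 14, 14, 14, 14).
2014-01-06 + 14 days = 2014-01-20.
2014-01-20 + 14 days = 2014-02-03.
2014-02-03 + 14 days = 2014-02-17.

2014-01-20, 2014-02-03, 2014-02-17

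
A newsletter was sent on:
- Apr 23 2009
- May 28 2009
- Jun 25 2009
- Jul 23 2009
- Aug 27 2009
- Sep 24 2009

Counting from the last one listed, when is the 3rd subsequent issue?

Dec 24 2009

These are Thursdays at 28- or 35-day spacing (35, 28, 28, 35, 28).
The pattern: 4th Thursday of the month.
4th Thursday of October 2009: Oct 22 2009.
November 2009 — 4th Thursday is Nov 26 2009.
December 2009 — 4th Thursday is Dec 24 2009.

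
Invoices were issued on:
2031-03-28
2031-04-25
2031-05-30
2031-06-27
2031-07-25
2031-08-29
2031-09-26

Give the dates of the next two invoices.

2031-10-31, 2031-11-28

Every date is a Friday; gaps 28, 35, 28, 28, 35, 28 days.
Each is the last Friday of its month (at least one falls on the 29th or later, ruling out '4th Friday').
October 2031 ends with Friday 2031-10-31.
Last Friday of November 2031: 2031-11-28.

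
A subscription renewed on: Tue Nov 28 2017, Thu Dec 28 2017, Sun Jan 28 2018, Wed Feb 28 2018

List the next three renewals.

Wed Mar 28 2018, Sat Apr 28 2018, Mon May 28 2018

Gaps: 30, 31, 31 days — not constant. Every event is on the 28th of the month.
Pattern: the 28th of each month.
Next: March 2018 → Wed Mar 28 2018.
April 2018: Sat Apr 28 2018.
Next: May 2018 → Mon May 28 2018.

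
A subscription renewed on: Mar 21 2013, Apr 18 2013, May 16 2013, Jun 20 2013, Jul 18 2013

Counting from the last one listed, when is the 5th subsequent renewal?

These are Thursdays at 28- or 35-day spacing (28, 28, 35, 28).
The pattern: 3rd Thursday of the month.
3rd Thursday of August 2013: Aug 15 2013.
3rd Thursday of September 2013: Sep 19 2013.
October 2013 — 3rd Thursday is Oct 17 2013.
November 2013 — 3rd Thursday is Nov 21 2013.
3rd Thursday of December 2013: Dec 19 2013.

Dec 19 2013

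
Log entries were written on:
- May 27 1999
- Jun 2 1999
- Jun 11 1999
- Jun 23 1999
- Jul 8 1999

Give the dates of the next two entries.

Gaps: 6, 9, 12, 15 days — each gap is 3 larger than the previous one.
Next gap: 18 days. Jul 8 1999 + 18 days = Jul 26 1999.
Next gap: 21 days. Jul 26 1999 + 21 days = Aug 16 1999.

Jul 26 1999, Aug 16 1999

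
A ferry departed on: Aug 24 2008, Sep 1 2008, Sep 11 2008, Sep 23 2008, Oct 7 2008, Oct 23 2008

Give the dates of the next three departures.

Nov 10 2008, Nov 30 2008, Dec 22 2008

The spacing grows by 2 each time: 8, 10, 12, 14, 16 days.
Next gap: 18 days. Oct 23 2008 + 18 days = Nov 10 2008.
Next gap: 20 days. Nov 10 2008 + 20 days = Nov 30 2008.
Next gap: 22 days. Nov 30 2008 + 22 days = Dec 22 2008.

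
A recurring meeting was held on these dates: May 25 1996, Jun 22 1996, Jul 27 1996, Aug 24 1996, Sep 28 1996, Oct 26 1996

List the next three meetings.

These are Saturdays at 28- or 35-day spacing (28, 35, 28, 35, 28).
The pattern: 4th Saturday of the month.
November 1996 — 4th Saturday is Nov 23 1996.
4th Saturday of December 1996: Dec 28 1996.
January 1997 — 4th Saturday is Jan 25 1997.

Nov 23 1996, Dec 28 1996, Jan 25 1997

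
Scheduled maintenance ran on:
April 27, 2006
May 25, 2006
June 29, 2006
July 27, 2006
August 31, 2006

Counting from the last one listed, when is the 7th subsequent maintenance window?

March 29, 2007

Every date is a Thursday; gaps 28, 35, 28, 35 days.
Each is the last Thursday of its month (at least one falls on the 29th or later, ruling out '4th Thursday').
Last Thursday of September 2006: September 28, 2006.
Last Thursday of October 2006: October 26, 2006.
Last Thursday of November 2006: November 30, 2006.
December 2006 ends with Thursday December 28, 2006.
January 2007 ends with Thursday January 25, 2007.
February 2007 ends with Thursday February 22, 2007.
Last Thursday of March 2007: March 29, 2007.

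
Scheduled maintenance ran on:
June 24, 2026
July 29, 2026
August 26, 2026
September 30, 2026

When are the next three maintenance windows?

October 28, 2026; November 25, 2026; December 30, 2026

Every date is a Wednesday; gaps 35, 28, 35 days.
Each is the last Wednesday of its month (at least one falls on the 29th or later, ruling out '4th Wednesday').
Last Wednesday of October 2026: October 28, 2026.
Last Wednesday of November 2026: November 25, 2026.
December 2026 ends with Wednesday December 30, 2026.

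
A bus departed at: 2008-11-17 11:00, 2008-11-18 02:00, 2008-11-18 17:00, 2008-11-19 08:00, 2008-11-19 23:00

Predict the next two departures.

2008-11-20 14:00, 2008-11-21 05:00

Spacing: 15, 15, 15, 15 h — constant 15 h.
2008-11-19 23:00 + 15 h = 2008-11-20 14:00.
2008-11-20 14:00 + 15 h = 2008-11-21 05:00.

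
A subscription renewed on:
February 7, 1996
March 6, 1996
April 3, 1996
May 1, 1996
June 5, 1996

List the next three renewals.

Gaps: 28, 28, 28, 35 days — a mix of 28 and 35. Every date is a Wednesday.
Each is the 1st Wednesday of its month.
July 1996 — 1st Wednesday is July 3, 1996.
1st Wednesday of August 1996: August 7, 1996.
1st Wednesday of September 1996: September 4, 1996.

July 3, 1996; August 7, 1996; September 4, 1996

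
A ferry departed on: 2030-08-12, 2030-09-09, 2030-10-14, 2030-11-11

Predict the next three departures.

2030-12-09, 2031-01-13, 2031-02-10

All dates are Mondays, 28, 35, 28 days apart.
Specifically, the 2nd Monday of each month.
2nd Monday of December 2030: 2030-12-09.
January 2031 — 2nd Monday is 2031-01-13.
2nd Monday of February 2031: 2031-02-10.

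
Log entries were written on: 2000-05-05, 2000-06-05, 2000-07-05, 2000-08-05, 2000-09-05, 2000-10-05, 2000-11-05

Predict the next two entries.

Each date is the 5th; the gaps (31, 30, 31, 31, 30, 31) track the month lengths.
The rule is the 5th of each month.
December 2000: 2000-12-05.
Next: January 2001 → 2001-01-05.

2000-12-05, 2001-01-05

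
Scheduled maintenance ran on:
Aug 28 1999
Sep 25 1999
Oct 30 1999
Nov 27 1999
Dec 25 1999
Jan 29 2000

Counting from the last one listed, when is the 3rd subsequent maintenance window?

Every date is a Saturday; gaps 28, 35, 28, 28, 35 days.
Each is the last Saturday of its month (at least one falls on the 29th or later, ruling out '4th Saturday').
February 2000 ends with Saturday Feb 26 2000.
Last Saturday of March 2000: Mar 25 2000.
April 2000 ends with Saturday Apr 29 2000.

Apr 29 2000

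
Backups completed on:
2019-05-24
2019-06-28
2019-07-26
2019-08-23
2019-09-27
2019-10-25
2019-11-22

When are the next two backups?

These are Fridays at 28- or 35-day spacing (35, 28, 28, 35, 28, 28).
The pattern: 4th Friday of the month.
4th Friday of December 2019: 2019-12-27.
4th Friday of January 2020: 2020-01-24.

2019-12-27, 2020-01-24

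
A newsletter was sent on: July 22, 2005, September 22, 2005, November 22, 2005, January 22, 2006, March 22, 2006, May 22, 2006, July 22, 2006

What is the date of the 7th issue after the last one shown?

September 22, 2007

Gaps: 62, 61, 61, 59, 61, 61 days — not constant. Every event is on the 22nd of the month.
Pattern: the 22nd of every 2 months.
Next: September 2006 → September 22, 2006.
November 2006: November 22, 2006.
Next: January 2007 → January 22, 2007.
March 2007: March 22, 2007.
Next: May 2007 → May 22, 2007.
Next: July 2007 → July 22, 2007.
Next: September 2007 → September 22, 2007.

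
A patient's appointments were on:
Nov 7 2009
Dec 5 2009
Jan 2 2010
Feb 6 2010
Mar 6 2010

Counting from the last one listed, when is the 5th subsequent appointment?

Aug 7 2010

Gaps: 28, 28, 35, 28 days — a mix of 28 and 35. Every date is a Saturday.
Each is the 1st Saturday of its month.
April 2010 — 1st Saturday is Apr 3 2010.
May 2010 — 1st Saturday is May 1 2010.
1st Saturday of June 2010: Jun 5 2010.
1st Saturday of July 2010: Jul 3 2010.
1st Saturday of August 2010: Aug 7 2010.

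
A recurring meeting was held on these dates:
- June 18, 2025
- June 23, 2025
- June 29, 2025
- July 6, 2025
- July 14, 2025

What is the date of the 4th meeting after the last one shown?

August 25, 2025

The spacing grows by 1 each time: 5, 6, 7, 8 days.
Next gap: 9 days. July 14, 2025 + 9 days = July 23, 2025.
Next gap: 10 days. July 23, 2025 + 10 days = August 2, 2025.
Next gap: 11 days. August 2, 2025 + 11 days = August 13, 2025.
Next gap: 12 days. August 13, 2025 + 12 days = August 25, 2025.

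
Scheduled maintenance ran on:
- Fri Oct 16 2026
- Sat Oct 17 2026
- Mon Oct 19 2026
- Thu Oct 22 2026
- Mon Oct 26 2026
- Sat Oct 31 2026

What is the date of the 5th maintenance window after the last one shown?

The spacing grows by 1 each time: 1, 2, 3, 4, 5 days.
Next gap: 6 days. Sat Oct 31 2026 + 6 days = Fri Nov 6 2026.
Next gap: 7 days. Fri Nov 6 2026 + 7 days = Fri Nov 13 2026.
Next gap: 8 days. Fri Nov 13 2026 + 8 days = Sat Nov 21 2026.
Next gap: 9 days. Sat Nov 21 2026 + 9 days = Mon Nov 30 2026.
Next gap: 10 days. Mon Nov 30 2026 + 10 days = Thu Dec 10 2026.

Thu Dec 10 2026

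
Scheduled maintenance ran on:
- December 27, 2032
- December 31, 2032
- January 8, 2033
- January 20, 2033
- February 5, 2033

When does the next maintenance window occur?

Gaps: 4, 8, 12, 16 days — each gap is 4 larger than the previous one.
Next gap: 20 days. February 5, 2033 + 20 days = February 25, 2033.

February 25, 2033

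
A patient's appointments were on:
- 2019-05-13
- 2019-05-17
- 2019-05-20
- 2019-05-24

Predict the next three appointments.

2019-05-27, 2019-05-31, 2019-06-03

The gap pattern 4, 3, 4 repeats every 2 events.
These are the Mondays and Fridays of each week.
Next Monday: 2019-05-27.
Next Friday: 2019-05-31.
Next Monday: 2019-06-03.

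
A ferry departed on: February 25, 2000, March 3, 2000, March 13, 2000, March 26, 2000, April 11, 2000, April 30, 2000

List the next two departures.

May 22, 2000; June 16, 2000

The spacing grows by 3 each time: 7, 10, 13, 16, 19 days.
Next gap: 22 days. April 30, 2000 + 22 days = May 22, 2000.
Next gap: 25 days. May 22, 2000 + 25 days = June 16, 2000.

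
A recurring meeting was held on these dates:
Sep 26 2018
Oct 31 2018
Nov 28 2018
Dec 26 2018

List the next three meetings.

Every date is a Wednesday; gaps 35, 28, 28 days.
Each is the last Wednesday of its month (at least one falls on the 29th or later, ruling out '4th Wednesday').
Last Wednesday of January 2019: Jan 30 2019.
February 2019 ends with Wednesday Feb 27 2019.
March 2019 ends with Wednesday Mar 27 2019.

Jan 30 2019, Feb 27 2019, Mar 27 2019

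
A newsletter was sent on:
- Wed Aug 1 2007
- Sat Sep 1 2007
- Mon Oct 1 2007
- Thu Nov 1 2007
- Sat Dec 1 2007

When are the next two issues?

Gaps: 31, 30, 31, 30 days — not constant. Every event is on the 1st of the month.
Pattern: the 1st of each month.
Next: January 2008 → Tue Jan 1 2008.
February 2008: Fri Feb 1 2008.

Tue Jan 1 2008, Fri Feb 1 2008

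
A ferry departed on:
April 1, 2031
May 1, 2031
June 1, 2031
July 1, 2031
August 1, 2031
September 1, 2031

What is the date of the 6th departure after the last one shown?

March 1, 2032

Gaps: 30, 31, 30, 31, 31 days — not constant. Every event is on the 1st of the month.
Pattern: the 1st of each month.
Next: October 2031 → October 1, 2031.
November 2031: November 1, 2031.
December 2031: December 1, 2031.
January 2032: January 1, 2032.
Next: February 2032 → February 1, 2032.
March 2032: March 1, 2032.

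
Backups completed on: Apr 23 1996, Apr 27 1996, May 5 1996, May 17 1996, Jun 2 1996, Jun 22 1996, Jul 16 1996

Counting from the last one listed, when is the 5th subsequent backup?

Jan 12 1997

The spacing grows by 4 each time: 4, 8, 12, 16, 20, 24 days.
Next gap: 28 days. Jul 16 1996 + 28 days = Aug 13 1996.
Next gap: 32 days. Aug 13 1996 + 32 days = Sep 14 1996.
Next gap: 36 days. Sep 14 1996 + 36 days = Oct 20 1996.
Next gap: 40 days. Oct 20 1996 + 40 days = Nov 29 1996.
Next gap: 44 days. Nov 29 1996 + 44 days = Jan 12 1997.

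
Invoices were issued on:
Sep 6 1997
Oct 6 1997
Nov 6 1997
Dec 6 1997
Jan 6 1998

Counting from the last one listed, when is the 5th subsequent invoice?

Each date is the 6th; the gaps (30, 31, 30, 31) track the month lengths.
The rule is the 6th of each month.
Next: February 1998 → Feb 6 1998.
March 1998: Mar 6 1998.
April 1998: Apr 6 1998.
May 1998: May 6 1998.
Next: June 1998 → Jun 6 1998.

Jun 6 1998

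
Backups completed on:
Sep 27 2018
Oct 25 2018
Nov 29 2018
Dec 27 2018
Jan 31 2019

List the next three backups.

Feb 28 2019, Mar 28 2019, Apr 25 2019

These are Thursdays with 28, 35, 28, 35-day gaps.
Each is the final Thursday of its month — Nov 29 2018 is past the 28th, so '4th Thursday' doesn't fit.
Last Thursday of February 2019: Feb 28 2019.
Last Thursday of March 2019: Mar 28 2019.
Last Thursday of April 2019: Apr 25 2019.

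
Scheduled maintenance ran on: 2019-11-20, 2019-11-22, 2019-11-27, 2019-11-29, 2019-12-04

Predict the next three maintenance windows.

2019-12-06, 2019-12-11, 2019-12-13

Every event lands on a Wednesday or Friday (gaps cycle 2, 5, 2, 5).
So the schedule is: every Wednesday and Friday.
The following Friday is 2019-12-06.
Next Wednesday: 2019-12-11.
The following Friday is 2019-12-13.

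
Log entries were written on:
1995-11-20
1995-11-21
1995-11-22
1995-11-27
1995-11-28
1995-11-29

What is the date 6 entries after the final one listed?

1995-12-13

The gap pattern 1, 1, 5, 1, 1 repeats every 3 events.
These are the Mondays, Tuesdays and Wednesdays of each week.
The following Monday is 1995-12-04.
The following Tuesday is 1995-12-05.
The following Wednesday is 1995-12-06.
The following Monday is 1995-12-11.
Next Tuesday: 1995-12-12.
The following Wednesday is 1995-12-13.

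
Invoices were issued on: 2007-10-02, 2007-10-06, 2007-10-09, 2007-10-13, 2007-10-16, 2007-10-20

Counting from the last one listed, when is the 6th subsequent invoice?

Every event lands on a Tuesday or Saturday (gaps cycle 4, 3, 4, 3, 4).
So the schedule is: every Tuesday and Saturday.
The following Tuesday is 2007-10-23.
The following Saturday is 2007-10-27.
Next Tuesday: 2007-10-30.
Next Saturday: 2007-11-03.
The following Tuesday is 2007-11-06.
The following Saturday is 2007-11-10.

2007-11-10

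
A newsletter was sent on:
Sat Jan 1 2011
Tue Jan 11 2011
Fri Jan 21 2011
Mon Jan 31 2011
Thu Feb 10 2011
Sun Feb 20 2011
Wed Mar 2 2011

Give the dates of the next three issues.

Sat Mar 12 2011, Tue Mar 22 2011, Fri Apr 1 2011

The spacing is 10, 10, 10, 10, 10, 10 days — always 10 days.
Wed Mar 2 2011 + 10 days = Sat Mar 12 2011.
Sat Mar 12 2011 + 10 days = Tue Mar 22 2011.
Tue Mar 22 2011 + 10 days = Fri Apr 1 2011.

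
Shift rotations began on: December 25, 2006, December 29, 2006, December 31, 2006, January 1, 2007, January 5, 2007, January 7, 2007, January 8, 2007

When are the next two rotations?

January 12, 2007; January 14, 2007

Every event lands on a Monday or Friday or Sunday (gaps cycle 4, 2, 1, 4, 2, 1).
So the schedule is: every Monday, Friday and Sunday.
The following Friday is January 12, 2007.
Next Sunday: January 14, 2007.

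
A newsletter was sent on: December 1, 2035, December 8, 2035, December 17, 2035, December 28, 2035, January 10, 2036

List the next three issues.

The spacing grows by 2 each time: 7, 9, 11, 13 days.
Next gap: 15 days. January 10, 2036 + 15 days = January 25, 2036.
Next gap: 17 days. January 25, 2036 + 17 days = February 11, 2036.
Next gap: 19 days. February 11, 2036 + 19 days = March 1, 2036.

January 25, 2036; February 11, 2036; March 1, 2036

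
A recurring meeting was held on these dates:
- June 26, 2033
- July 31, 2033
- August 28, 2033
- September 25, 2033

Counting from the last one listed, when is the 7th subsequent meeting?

These are Sundays with 35, 28, 28-day gaps.
Each is the final Sunday of its month — July 31, 2033 is past the 28th, so '4th Sunday' doesn't fit.
Last Sunday of October 2033: October 30, 2033.
Last Sunday of November 2033: November 27, 2033.
Last Sunday of December 2033: December 25, 2033.
Last Sunday of January 2034: January 29, 2034.
Last Sunday of February 2034: February 26, 2034.
March 2034 ends with Sunday March 26, 2034.
April 2034 ends with Sunday April 30, 2034.

April 30, 2034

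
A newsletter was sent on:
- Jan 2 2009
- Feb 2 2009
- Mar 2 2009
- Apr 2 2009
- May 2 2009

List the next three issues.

Gaps: 31, 28, 31, 30 days — not constant. Every event is on the 2nd of the month.
Pattern: the 2nd of each month.
Next: June 2009 → Jun 2 2009.
July 2009: Jul 2 2009.
August 2009: Aug 2 2009.

Jun 2 2009, Jul 2 2009, Aug 2 2009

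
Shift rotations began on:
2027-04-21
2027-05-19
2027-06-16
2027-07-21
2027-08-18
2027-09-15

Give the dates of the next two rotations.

2027-10-20, 2027-11-17

All dates are Wednesdays, 28, 28, 35, 28, 28 days apart.
Specifically, the 3rd Wednesday of each month.
3rd Wednesday of October 2027: 2027-10-20.
November 2027 — 3rd Wednesday is 2027-11-17.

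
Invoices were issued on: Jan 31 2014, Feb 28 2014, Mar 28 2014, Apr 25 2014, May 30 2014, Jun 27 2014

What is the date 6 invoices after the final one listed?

All Fridays; the gaps (28, 28, 28, 35, 28) vary with month length.
This is the last Friday of each month.
July 2014 ends with Friday Jul 25 2014.
Last Friday of August 2014: Aug 29 2014.
Last Friday of September 2014: Sep 26 2014.
October 2014 ends with Friday Oct 31 2014.
November 2014 ends with Friday Nov 28 2014.
Last Friday of December 2014: Dec 26 2014.

Dec 26 2014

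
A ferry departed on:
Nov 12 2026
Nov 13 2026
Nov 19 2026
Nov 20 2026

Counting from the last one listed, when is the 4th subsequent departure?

Gaps: 1, 6, 1 days — not constant, but cyclic with period 2.
The events fall on every Thursday and Friday.
Next Thursday: Nov 26 2026.
Next Friday: Nov 27 2026.
Next Thursday: Dec 3 2026.
Next Friday: Dec 4 2026.

Dec 4 2026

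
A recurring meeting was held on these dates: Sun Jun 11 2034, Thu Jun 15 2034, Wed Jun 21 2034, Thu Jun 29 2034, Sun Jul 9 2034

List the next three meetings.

Gaps: 4, 6, 8, 10 days — each gap is 2 larger than the previous one.
Next gap: 12 days. Sun Jul 9 2034 + 12 days = Fri Jul 21 2034.
Next gap: 14 days. Fri Jul 21 2034 + 14 days = Fri Aug 4 2034.
Next gap: 16 days. Fri Aug 4 2034 + 16 days = Sun Aug 20 2034.

Fri Jul 21 2034, Fri Aug 4 2034, Sun Aug 20 2034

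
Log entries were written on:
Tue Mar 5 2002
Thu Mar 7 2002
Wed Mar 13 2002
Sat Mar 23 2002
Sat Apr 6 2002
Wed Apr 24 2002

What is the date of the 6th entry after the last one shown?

The spacing grows by 4 each time: 2, 6, 10, 14, 18 days.
Next gap: 22 days. Wed Apr 24 2002 + 22 days = Thu May 16 2002.
Next gap: 26 days. Thu May 16 2002 + 26 days = Tue Jun 11 2002.
Next gap: 30 days. Tue Jun 11 2002 + 30 days = Thu Jul 11 2002.
Next gap: 34 days. Thu Jul 11 2002 + 34 days = Wed Aug 14 2002.
Next gap: 38 days. Wed Aug 14 2002 + 38 days = Sat Sep 21 2002.
Next gap: 42 days. Sat Sep 21 2002 + 42 days = Sat Nov 2 2002.

Sat Nov 2 2002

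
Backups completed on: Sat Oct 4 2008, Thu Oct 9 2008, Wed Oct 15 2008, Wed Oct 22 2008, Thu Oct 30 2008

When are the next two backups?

Gaps: 5, 6, 7, 8 days — each gap is 1 larger than the previous one.
Next gap: 9 days. Thu Oct 30 2008 + 9 days = Sat Nov 8 2008.
Next gap: 10 days. Sat Nov 8 2008 + 10 days = Tue Nov 18 2008.

Sat Nov 8 2008, Tue Nov 18 2008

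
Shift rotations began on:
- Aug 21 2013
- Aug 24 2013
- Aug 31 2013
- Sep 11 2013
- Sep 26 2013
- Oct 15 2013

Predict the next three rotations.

The spacing grows by 4 each time: 3, 7, 11, 15, 19 days.
Next gap: 23 days. Oct 15 2013 + 23 days = Nov 7 2013.
Next gap: 27 days. Nov 7 2013 + 27 days = Dec 4 2013.
Next gap: 31 days. Dec 4 2013 + 31 days = Jan 4 2014.

Nov 7 2013, Dec 4 2013, Jan 4 2014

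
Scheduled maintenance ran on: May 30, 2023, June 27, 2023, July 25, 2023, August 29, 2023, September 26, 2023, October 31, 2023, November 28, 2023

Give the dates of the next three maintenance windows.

December 26, 2023; January 30, 2024; February 27, 2024

Every date is a Tuesday; gaps 28, 28, 35, 28, 35, 28 days.
Each is the last Tuesday of its month (at least one falls on the 29th or later, ruling out '4th Tuesday').
Last Tuesday of December 2023: December 26, 2023.
Last Tuesday of January 2024: January 30, 2024.
Last Tuesday of February 2024: February 27, 2024.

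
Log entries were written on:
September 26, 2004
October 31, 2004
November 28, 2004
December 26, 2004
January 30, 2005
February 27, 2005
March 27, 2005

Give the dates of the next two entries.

Every date is a Sunday; gaps 35, 28, 28, 35, 28, 28 days.
Each is the last Sunday of its month (at least one falls on the 29th or later, ruling out '4th Sunday').
April 2005 ends with Sunday April 24, 2005.
May 2005 ends with Sunday May 29, 2005.

April 24, 2005; May 29, 2005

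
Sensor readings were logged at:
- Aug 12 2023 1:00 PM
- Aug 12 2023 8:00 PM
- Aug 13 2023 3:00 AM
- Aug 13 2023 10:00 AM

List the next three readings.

Aug 13 2023 5:00 PM, Aug 14 2023 12:00 AM, Aug 14 2023 7:00 AM

Spacing: 7, 7, 7 h — constant 7 h.
Aug 13 2023 10:00 AM + 7 h = Aug 13 2023 5:00 PM.
Aug 13 2023 5:00 PM + 7 h = Aug 14 2023 12:00 AM.
Aug 14 2023 12:00 AM + 7 h = Aug 14 2023 7:00 AM.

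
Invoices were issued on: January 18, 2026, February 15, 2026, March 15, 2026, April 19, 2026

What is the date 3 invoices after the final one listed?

All dates are Sundays, 28, 28, 35 days apart.
Specifically, the 3rd Sunday of each month.
May 2026 — 3rd Sunday is May 17, 2026.
3rd Sunday of June 2026: June 21, 2026.
July 2026 — 3rd Sunday is July 19, 2026.

July 19, 2026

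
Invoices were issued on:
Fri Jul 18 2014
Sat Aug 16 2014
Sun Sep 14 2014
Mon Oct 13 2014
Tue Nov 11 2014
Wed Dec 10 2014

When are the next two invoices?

Thu Jan 8 2015, Fri Feb 6 2015

Every event comes 29 days after the last (29, 29, 29, 29, 29).
Wed Dec 10 2014 + 29 days = Thu Jan 8 2015.
Thu Jan 8 2015 + 29 days = Fri Feb 6 2015.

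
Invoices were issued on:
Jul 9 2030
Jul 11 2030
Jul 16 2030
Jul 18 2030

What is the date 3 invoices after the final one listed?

Jul 30 2030

The gap pattern 2, 5, 2 repeats every 2 events.
These are the Tuesdays and Thursdays of each week.
Next Tuesday: Jul 23 2030.
The following Thursday is Jul 25 2030.
Next Tuesday: Jul 30 2030.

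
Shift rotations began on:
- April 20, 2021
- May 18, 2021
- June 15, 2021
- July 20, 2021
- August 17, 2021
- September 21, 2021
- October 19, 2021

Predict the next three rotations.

November 16, 2021; December 21, 2021; January 18, 2022

Gaps: 28, 28, 35, 28, 35, 28 days — a mix of 28 and 35. Every date is a Tuesday.
Each is the 3rd Tuesday of its month.
November 2021 — 3rd Tuesday is November 16, 2021.
3rd Tuesday of December 2021: December 21, 2021.
January 2022 — 3rd Tuesday is January 18, 2022.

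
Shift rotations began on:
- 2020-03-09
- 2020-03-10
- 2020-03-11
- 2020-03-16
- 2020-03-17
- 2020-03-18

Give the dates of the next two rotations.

Gaps: 1, 1, 5, 1, 1 days — not constant, but cyclic with period 3.
The events fall on every Monday, Tuesday and Wednesday.
The following Monday is 2020-03-23.
Next Tuesday: 2020-03-24.

2020-03-23, 2020-03-24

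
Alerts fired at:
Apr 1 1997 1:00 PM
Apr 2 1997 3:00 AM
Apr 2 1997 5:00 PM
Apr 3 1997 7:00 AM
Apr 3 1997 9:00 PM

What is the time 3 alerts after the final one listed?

Spacing: 14, 14, 14, 14 h — constant 14 h.
Apr 3 1997 9:00 PM + 14 h = Apr 4 1997 11:00 AM.
Apr 4 1997 11:00 AM + 14 h = Apr 5 1997 1:00 AM.
Apr 5 1997 1:00 AM + 14 h = Apr 5 1997 3:00 PM.

Apr 5 1997 3:00 PM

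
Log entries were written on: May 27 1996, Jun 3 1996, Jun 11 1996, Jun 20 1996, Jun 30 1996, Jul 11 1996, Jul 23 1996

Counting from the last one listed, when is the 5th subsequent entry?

Gaps: 7, 8, 9, 10, 11, 12 days — each gap is 1 larger than the previous one.
Next gap: 13 days. Jul 23 1996 + 13 days = Aug 5 1996.
Next gap: 14 days. Aug 5 1996 + 14 days = Aug 19 1996.
Next gap: 15 days. Aug 19 1996 + 15 days = Sep 3 1996.
Next gap: 16 days. Sep 3 1996 + 16 days = Sep 19 1996.
Next gap: 17 days. Sep 19 1996 + 17 days = Oct 6 1996.

Oct 6 1996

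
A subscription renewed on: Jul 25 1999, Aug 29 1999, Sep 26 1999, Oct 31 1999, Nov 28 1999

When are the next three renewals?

Every date is a Sunday; gaps 35, 28, 35, 28 days.
Each is the last Sunday of its month (at least one falls on the 29th or later, ruling out '4th Sunday').
Last Sunday of December 1999: Dec 26 1999.
January 2000 ends with Sunday Jan 30 2000.
February 2000 ends with Sunday Feb 27 2000.

Dec 26 1999, Jan 30 2000, Feb 27 2000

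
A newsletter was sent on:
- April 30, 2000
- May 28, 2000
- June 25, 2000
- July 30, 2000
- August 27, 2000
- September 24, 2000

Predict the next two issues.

All Sundays; the gaps (28, 28, 35, 28, 28) vary with month length.
This is the last Sunday of each month.
Last Sunday of October 2000: October 29, 2000.
Last Sunday of November 2000: November 26, 2000.

October 29, 2000; November 26, 2000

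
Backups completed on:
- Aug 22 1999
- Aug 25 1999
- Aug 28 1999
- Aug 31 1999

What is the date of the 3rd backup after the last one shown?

The spacing is 3, 3, 3 days — always 3 days.
Aug 31 1999 + 3 days = Sep 3 1999.
Sep 3 1999 + 3 days = Sep 6 1999.
Sep 6 1999 + 3 days = Sep 9 1999.

Sep 9 1999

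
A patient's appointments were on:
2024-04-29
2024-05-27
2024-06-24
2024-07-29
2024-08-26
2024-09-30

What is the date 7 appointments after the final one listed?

2025-04-28

All Mondays; the gaps (28, 28, 35, 28, 35) vary with month length.
This is the last Monday of each month.
October 2024 ends with Monday 2024-10-28.
November 2024 ends with Monday 2024-11-25.
Last Monday of December 2024: 2024-12-30.
January 2025 ends with Monday 2025-01-27.
Last Monday of February 2025: 2025-02-24.
Last Monday of March 2025: 2025-03-31.
April 2025 ends with Monday 2025-04-28.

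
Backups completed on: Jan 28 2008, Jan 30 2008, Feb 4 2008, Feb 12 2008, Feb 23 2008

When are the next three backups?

Gaps: 2, 5, 8, 11 days — each gap is 3 larger than the previous one.
Next gap: 14 days. Feb 23 2008 + 14 days = Mar 8 2008.
Next gap: 17 days. Mar 8 2008 + 17 days = Mar 25 2008.
Next gap: 20 days. Mar 25 2008 + 20 days = Apr 14 2008.

Mar 8 2008, Mar 25 2008, Apr 14 2008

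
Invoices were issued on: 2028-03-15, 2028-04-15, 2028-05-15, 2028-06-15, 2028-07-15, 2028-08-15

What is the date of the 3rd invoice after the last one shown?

2028-11-15

Each date is the 15th; the gaps (31, 30, 31, 30, 31) track the month lengths.
The rule is the 15th of each month.
Next: September 2028 → 2028-09-15.
October 2028: 2028-10-15.
November 2028: 2028-11-15.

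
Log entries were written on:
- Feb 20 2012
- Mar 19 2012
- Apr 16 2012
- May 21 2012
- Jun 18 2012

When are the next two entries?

Gaps: 28, 28, 35, 28 days — a mix of 28 and 35. Every date is a Monday.
Each is the 3rd Monday of its month.
3rd Monday of July 2012: Jul 16 2012.
August 2012 — 3rd Monday is Aug 20 2012.

Jul 16 2012, Aug 20 2012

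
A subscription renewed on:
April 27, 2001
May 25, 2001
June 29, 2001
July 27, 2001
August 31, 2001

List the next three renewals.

September 28, 2001; October 26, 2001; November 30, 2001

Every date is a Friday; gaps 28, 35, 28, 35 days.
Each is the last Friday of its month (at least one falls on the 29th or later, ruling out '4th Friday').
Last Friday of September 2001: September 28, 2001.
Last Friday of October 2001: October 26, 2001.
Last Friday of November 2001: November 30, 2001.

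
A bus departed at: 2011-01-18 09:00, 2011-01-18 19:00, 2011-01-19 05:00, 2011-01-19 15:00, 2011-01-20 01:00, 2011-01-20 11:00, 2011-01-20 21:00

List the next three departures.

Spacing: 10, 10, 10, 10, 10, 10 h — constant 10 h.
2011-01-20 21:00 + 10 h = 2011-01-21 07:00.
2011-01-21 07:00 + 10 h = 2011-01-21 17:00.
2011-01-21 17:00 + 10 h = 2011-01-22 03:00.

2011-01-21 07:00, 2011-01-21 17:00, 2011-01-22 03:00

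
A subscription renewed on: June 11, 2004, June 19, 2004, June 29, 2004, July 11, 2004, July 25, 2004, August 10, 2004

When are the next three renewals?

Gaps: 8, 10, 12, 14, 16 days — each gap is 2 larger than the previous one.
Next gap: 18 days. August 10, 2004 + 18 days = August 28, 2004.
Next gap: 20 days. August 28, 2004 + 20 days = September 17, 2004.
Next gap: 22 days. September 17, 2004 + 22 days = October 9, 2004.

August 28, 2004; September 17, 2004; October 9, 2004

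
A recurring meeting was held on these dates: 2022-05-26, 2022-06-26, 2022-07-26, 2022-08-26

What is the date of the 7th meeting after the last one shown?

Each date is the 26th; the gaps (31, 30, 31) track the month lengths.
The rule is the 26th of each month.
September 2022: 2022-09-26.
October 2022: 2022-10-26.
Next: November 2022 → 2022-11-26.
December 2022: 2022-12-26.
January 2023: 2023-01-26.
Next: February 2023 → 2023-02-26.
Next: March 2023 → 2023-03-26.

2023-03-26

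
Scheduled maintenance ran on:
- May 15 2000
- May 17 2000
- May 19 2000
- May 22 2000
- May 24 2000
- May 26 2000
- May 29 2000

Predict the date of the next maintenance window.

Every event lands on a Monday or Wednesday or Friday (gaps cycle 2, 2, 3, 2, 2, 3).
So the schedule is: every Monday, Wednesday and Friday.
Next Wednesday: May 31 2000.

May 31 2000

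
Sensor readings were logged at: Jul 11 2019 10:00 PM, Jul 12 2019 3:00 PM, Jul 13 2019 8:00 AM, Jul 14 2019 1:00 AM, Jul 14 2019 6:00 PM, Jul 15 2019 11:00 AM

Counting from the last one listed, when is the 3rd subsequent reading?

Jul 17 2019 2:00 PM

The interval is a steady 17 hours (17, 17, 17, 17, 17).
Jul 15 2019 11:00 AM + 17 h = Jul 16 2019 4:00 AM.
Jul 16 2019 4:00 AM + 17 h = Jul 16 2019 9:00 PM.
Jul 16 2019 9:00 PM + 17 h = Jul 17 2019 2:00 PM.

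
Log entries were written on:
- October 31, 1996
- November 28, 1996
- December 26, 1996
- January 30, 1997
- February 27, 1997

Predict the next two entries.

March 27, 1997; April 24, 1997

Every date is a Thursday; gaps 28, 28, 35, 28 days.
Each is the last Thursday of its month (at least one falls on the 29th or later, ruling out '4th Thursday').
March 1997 ends with Thursday March 27, 1997.
Last Thursday of April 1997: April 24, 1997.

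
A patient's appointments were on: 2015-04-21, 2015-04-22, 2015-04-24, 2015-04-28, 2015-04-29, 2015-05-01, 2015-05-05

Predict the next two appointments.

The gap pattern 1, 2, 4, 1, 2, 4 repeats every 3 events.
These are the Tuesdays, Wednesdays and Fridays of each week.
The following Wednesday is 2015-05-06.
The following Friday is 2015-05-08.

2015-05-06, 2015-05-08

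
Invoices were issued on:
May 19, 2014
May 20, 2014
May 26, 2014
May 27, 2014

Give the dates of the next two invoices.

Every event lands on a Monday or Tuesday (gaps cycle 1, 6, 1).
So the schedule is: every Monday and Tuesday.
Next Monday: June 2, 2014.
Next Tuesday: June 3, 2014.

June 2, 2014; June 3, 2014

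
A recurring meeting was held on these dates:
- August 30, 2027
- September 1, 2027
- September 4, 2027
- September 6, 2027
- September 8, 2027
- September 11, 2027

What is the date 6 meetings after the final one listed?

September 25, 2027

Gaps: 2, 3, 2, 2, 3 days — not constant, but cyclic with period 3.
The events fall on every Monday, Wednesday and Saturday.
The following Monday is September 13, 2027.
The following Wednesday is September 15, 2027.
The following Saturday is September 18, 2027.
The following Monday is September 20, 2027.
Next Wednesday: September 22, 2027.
The following Saturday is September 25, 2027.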